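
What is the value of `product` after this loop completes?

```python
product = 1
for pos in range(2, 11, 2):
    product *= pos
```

Product of even numbers 2 to 10
`product` takes the values: 1 → 2 → 8 → 48 → 384 → 3840

Answer: 3840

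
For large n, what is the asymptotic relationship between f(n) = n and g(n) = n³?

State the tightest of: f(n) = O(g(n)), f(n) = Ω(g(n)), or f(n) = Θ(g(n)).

n vs n³: f(n) = O(g(n)) but not Ω(g(n)) — n³ grows strictly faster than n.

Answer: f(n) = O(g(n)) but not Ω(g(n)) — n³ grows strictly faster than n.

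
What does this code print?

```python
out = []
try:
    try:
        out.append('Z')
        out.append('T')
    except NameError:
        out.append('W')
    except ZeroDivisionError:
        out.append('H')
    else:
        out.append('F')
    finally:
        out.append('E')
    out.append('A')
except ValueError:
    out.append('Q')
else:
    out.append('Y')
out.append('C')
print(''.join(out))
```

Execution trace: 'Z' (inner try body) → 'T' (inner try body, no exception) → 'F' (inner else) → 'E' (inner finally) → 'A' (try body, no exception) → 'Y' (else) → 'C' (after the try/except). Output: ZTFEAYC

Answer: ZTFEAYC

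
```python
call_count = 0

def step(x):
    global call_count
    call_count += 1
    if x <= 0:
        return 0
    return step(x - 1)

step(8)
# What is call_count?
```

Linear recursion stepping by 1: 9 calls from x=8 down to ≤0.

Answer: 9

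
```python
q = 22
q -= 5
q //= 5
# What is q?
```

Trace:
`q = 22` → q = 22
`q -= 5` → q = 17
`q //= 5` → q = 3
So q = 3

Answer: 3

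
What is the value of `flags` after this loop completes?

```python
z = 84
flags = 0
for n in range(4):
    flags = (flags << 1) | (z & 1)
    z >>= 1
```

Reverse lowest 4 bits of 84
`flags` takes the values: 0 → 1 → 2

Answer: 2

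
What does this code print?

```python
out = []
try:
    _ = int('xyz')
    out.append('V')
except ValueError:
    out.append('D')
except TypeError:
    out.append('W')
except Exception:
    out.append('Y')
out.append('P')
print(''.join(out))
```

Execution trace: 'D' (except ValueError) → 'P' (after the try/except). Output: DP

Answer: DP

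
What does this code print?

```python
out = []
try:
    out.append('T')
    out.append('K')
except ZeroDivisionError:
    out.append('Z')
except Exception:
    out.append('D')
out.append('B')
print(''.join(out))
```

Execution trace: 'T' (try body) → 'K' (try body, no exception) → 'B' (after the try/except). Output: TKB

Answer: TKB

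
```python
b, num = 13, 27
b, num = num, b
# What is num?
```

Trace:
`b, num = 13, 27` → b = 13; num = 27
`b, num = num, b` → b = 27; num = 13
So num = 13

Answer: 13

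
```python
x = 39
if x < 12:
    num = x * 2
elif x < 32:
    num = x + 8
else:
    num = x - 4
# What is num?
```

Trace:
`x = 39` → x = 39
`if x < 12: ...` → x < 12 is False, x < 32 is False, take else branch → num = 35
So num = 35

Answer: 35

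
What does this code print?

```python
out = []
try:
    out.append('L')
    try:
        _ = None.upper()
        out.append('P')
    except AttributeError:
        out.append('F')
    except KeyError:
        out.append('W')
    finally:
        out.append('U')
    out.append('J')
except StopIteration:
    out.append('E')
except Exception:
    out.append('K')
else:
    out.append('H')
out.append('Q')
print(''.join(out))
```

Execution trace: 'L' (try body) → 'F' (inner except AttributeError) → 'U' (inner finally) → 'J' (try body, no exception) → 'H' (else) → 'Q' (after the try/except). Output: LFUJHQ

Answer: LFUJHQ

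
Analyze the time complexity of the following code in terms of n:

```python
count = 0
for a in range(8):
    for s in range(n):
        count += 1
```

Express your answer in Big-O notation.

Each loop level contributes: 1 × n. Multiplying the contributions gives O(n).

Answer: O(n)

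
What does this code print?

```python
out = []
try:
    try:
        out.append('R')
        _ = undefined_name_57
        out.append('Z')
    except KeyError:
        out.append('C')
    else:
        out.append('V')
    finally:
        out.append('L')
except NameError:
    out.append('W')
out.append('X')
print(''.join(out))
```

Execution trace: 'R' (try body) → 'L' (finally) → 'W' (outer except NameError) → 'X' (after the try/except). Output: RLWX

Answer: RLWX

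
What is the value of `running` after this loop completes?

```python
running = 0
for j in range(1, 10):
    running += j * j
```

Sum of squares 1² to 9² = 285
`running` takes the values: 0 → 1 → 5 → 14 → 30 → 55 → 91 → 140 → 204 → 285

Answer: 285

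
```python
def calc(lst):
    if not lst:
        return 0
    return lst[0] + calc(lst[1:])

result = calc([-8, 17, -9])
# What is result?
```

(-8) + 17 + (-9) + 0 = 0

Answer: 0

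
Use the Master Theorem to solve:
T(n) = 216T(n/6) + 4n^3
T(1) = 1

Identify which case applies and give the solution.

a=216, b=6, f(n)=4n^3. log_6(216) = 3. Since c=3 = 3, Case 2 applies: T(n) = Θ(n^log_b(a) · log n) = O(n^3 log n).

Answer: O(n^3 log n) - Case 2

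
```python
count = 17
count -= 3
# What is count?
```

Trace:
`count = 17` → count = 17
`count -= 3` → count = 14
So count = 14

Answer: 14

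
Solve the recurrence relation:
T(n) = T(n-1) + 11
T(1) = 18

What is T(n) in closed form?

Unrolling: T(n) = T(1) + 11·(n-1) = 18 + 11(n-1) = 11n + 7.

Answer: T(n) = 11n + 7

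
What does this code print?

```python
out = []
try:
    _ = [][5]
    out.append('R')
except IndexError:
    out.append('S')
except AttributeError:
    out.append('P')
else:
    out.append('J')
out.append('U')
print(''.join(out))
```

Execution trace: 'S' (except IndexError) → 'U' (after the try/except). Output: SU

Answer: SU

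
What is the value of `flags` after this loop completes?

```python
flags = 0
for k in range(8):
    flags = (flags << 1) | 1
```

Build 8 consecutive 1-bits: 0b11111111
`flags` takes the values: 0 → 1 → 3 → 7 → 15 → 31 → 63 → 127 → 255

Answer: 255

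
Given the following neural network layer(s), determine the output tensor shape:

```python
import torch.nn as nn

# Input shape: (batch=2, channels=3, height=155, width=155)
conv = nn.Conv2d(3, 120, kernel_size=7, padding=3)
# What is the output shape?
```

Input: (2, 3, 155, 155) -> Output: (2, 120, 155, 155)

Answer: (2, 120, 155, 155)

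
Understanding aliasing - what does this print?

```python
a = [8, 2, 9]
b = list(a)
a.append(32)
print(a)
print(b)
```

Key concept: list() constructor creates copy.
Step by step:
`a = [8, 2, 9]` → a = [8, 2, 9]
`b = list(a)` → b = [8, 2, 9]
`a.append(32)` → a = [8, 2, 9, 32]
`print(a)` → prints [8, 2, 9, 32]
`print(b)` → prints [8, 2, 9]

Answer:
[8, 2, 9, 32]
[8, 2, 9]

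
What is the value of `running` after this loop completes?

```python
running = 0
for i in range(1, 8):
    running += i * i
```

Sum of squares 1² to 7² = 140
`running` takes the values: 0 → 1 → 5 → 14 → 30 → 55 → 91 → 140

Answer: 140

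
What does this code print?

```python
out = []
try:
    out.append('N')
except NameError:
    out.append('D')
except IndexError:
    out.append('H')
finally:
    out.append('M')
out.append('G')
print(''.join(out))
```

Execution trace: 'N' (try body, no exception) → 'M' (finally) → 'G' (after the try/except). Output: NMG

Answer: NMG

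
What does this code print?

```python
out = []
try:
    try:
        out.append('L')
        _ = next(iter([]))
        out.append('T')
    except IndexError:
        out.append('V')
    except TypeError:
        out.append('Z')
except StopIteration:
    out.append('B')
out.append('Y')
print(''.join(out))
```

Execution trace: 'L' (try body) → 'B' (outer except StopIteration) → 'Y' (after the try/except). Output: LBY

Answer: LBY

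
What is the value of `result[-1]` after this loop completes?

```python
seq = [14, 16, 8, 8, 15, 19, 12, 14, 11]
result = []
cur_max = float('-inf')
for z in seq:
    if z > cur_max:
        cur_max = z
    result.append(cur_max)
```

Running max ends at 19
`result` takes the values: [] → [14] → [14, 16] → [14, 16, 16] → [14, 16, 16, 16] → [14, 16, 16, 16, 16] → [14, 16, 16, 16, 16, 19] → [14, 16, 16, 16, 16, 19, 19] → [14, 16, 16, 16, 16, 19, 19, 19] → [14, 16, 16, 16, 16, 19, 19, 19, 19]
So `result[-1]` = 19

Answer: 19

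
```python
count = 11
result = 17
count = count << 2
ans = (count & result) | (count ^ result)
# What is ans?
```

Trace:
`count = 11` → count = 11
`result = 17` → result = 17
`count = count << 2` → count = 44
`ans = (count & result) | (count ^ result)` → ans = 61
So ans = 61

Answer: 61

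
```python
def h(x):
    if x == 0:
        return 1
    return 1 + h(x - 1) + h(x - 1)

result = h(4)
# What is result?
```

h(x) = 1 + 2·h(x-1), h(0)=1. Closed form: (1+1)·2^4 - 1 = 31.

Answer: 31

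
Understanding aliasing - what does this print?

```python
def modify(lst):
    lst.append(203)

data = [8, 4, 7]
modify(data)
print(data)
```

Key concept: function modifies passed list.
Step by step:
`data = [8, 4, 7]` → data = [8, 4, 7]
`modify(data)` → data = [8, 4, 7, 203]
`print(data)` → prints [8, 4, 7, 203]

Answer: [8, 4, 7, 203]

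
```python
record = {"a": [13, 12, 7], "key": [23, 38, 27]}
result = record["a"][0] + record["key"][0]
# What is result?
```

Trace:
`record = {"a": [13, 12, 7], "key": [23, 38, 27]}` → record = {'a': [13, 12, 7], 'key': [23, 38, 27]}
`result = record["a"][0] + record["key"][0]` → result = 36
So result = 36

Answer: 36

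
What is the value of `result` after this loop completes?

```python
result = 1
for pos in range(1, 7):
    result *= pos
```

6! = 720
`result` takes the values: 1 → 2 → 6 → 24 → 120 → 720

Answer: 720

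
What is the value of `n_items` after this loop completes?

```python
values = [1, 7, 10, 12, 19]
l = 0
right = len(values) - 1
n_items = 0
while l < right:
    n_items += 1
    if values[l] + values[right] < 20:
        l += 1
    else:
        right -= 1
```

Steps to find pair summing to 20
`n_items` takes the values: 0 → 1 → 2 → 3 → 4

Answer: 4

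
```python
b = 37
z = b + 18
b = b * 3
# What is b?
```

Trace:
`b = 37` → b = 37
`z = b + 18` → z = 55
`b = b * 3` → b = 111
So b = 111

Answer: 111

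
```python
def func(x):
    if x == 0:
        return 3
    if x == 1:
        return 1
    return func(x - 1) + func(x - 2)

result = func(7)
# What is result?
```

Build up from base cases: func(0)=3, func(1)=1, func(2)=4, func(3)=5, func(4)=9, func(5)=14, func(6)=23, ..., func(7)=37

Answer: 37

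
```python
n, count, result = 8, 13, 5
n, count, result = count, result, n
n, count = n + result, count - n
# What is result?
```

Trace:
`n, count, result = 8, 13, 5` → n = 8; count = 13; result = 5
`n, count, result = count, result, n` → n = 13; count = 5; result = 8
`n, count = n + result, count - n` → n = 21; count = -8
So result = 8

Answer: 8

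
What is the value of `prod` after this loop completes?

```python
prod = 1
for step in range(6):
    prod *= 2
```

2^6 = 64
`prod` takes the values: 1 → 2 → 4 → 8 → 16 → 32 → 64

Answer: 64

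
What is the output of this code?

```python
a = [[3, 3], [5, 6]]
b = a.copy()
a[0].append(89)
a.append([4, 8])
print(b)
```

Key concept: shallow copy with nested lists.
Step by step:
`a = [[3, 3], [5, 6]]` → a = [[3, 3], [5, 6]]
`b = a.copy()` → b = [[3, 3], [5, 6]]
`a[0].append(89)` → a = [[3, 3, 89], [5, 6]]; b = [[3, 3, 89], [5, 6]]
`a.append([4, 8])` → a = [[3, 3, 89], [5, 6], [4, 8]]
`print(b)` → prints [[3, 3, 89], [5, 6]]

Answer: [[3, 3, 89], [5, 6]]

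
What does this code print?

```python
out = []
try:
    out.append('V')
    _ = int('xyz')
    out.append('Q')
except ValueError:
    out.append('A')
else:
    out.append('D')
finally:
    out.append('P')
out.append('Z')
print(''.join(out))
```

Execution trace: 'V' (try body) → 'A' (except ValueError) → 'P' (finally) → 'Z' (after the try/except). Output: VAPZ

Answer: VAPZ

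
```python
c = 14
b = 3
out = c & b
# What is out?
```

Trace:
`c = 14` → c = 14
`b = 3` → b = 3
`out = c & b` → out = 2
So out = 2

Answer: 2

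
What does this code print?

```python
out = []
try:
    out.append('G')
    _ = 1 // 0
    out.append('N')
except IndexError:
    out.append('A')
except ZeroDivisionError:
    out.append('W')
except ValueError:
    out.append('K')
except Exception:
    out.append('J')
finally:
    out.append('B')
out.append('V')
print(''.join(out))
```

Execution trace: 'G' (try body) → 'W' (except ZeroDivisionError) → 'B' (finally) → 'V' (after the try/except). Output: GWBV

Answer: GWBV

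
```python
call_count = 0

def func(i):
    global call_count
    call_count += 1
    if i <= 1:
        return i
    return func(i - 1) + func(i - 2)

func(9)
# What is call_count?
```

Calls(i) = 1 + Calls(i-1) + Calls(i-2); Calls(0)=Calls(1)=1. For i=9 this gives 109.

Answer: 109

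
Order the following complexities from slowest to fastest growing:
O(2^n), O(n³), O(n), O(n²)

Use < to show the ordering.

Ordered by growth rate: O(n) < O(n²) < O(n³) < O(2^n)

Answer: O(n) < O(n²) < O(n³) < O(2^n)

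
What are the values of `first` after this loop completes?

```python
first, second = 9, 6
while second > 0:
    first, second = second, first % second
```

GCD of 9 and 6
`first` takes the values: 9 → 6 → 3

Answer: 3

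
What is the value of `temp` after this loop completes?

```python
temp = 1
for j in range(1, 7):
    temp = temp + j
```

Start at 1, add 1 through 6
`temp` takes the values: 1 → 2 → 4 → 7 → 11 → 16 → 22

Answer: 22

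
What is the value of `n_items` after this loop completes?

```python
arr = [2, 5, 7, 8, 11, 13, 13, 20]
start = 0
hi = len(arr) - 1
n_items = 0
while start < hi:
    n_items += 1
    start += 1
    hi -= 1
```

Iterations until pointers meet (list length 8)
`n_items` takes the values: 0 → 1 → 2 → 3 → 4

Answer: 4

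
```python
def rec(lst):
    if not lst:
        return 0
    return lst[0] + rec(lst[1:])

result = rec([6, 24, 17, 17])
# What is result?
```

6 + 24 + 17 + 17 + 0 = 64

Answer: 64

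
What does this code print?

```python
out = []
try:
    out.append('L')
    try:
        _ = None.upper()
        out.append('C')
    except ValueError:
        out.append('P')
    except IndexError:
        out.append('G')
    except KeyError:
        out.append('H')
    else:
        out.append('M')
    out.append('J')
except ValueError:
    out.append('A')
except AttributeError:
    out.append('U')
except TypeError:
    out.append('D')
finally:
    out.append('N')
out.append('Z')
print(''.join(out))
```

Execution trace: 'L' (try body) → 'U' (except AttributeError) → 'N' (finally) → 'Z' (after the try/except). Output: LUNZ

Answer: LUNZ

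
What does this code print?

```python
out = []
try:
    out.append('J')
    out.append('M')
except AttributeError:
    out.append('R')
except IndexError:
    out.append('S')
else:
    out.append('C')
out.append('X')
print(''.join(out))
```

Execution trace: 'J' (try body) → 'M' (try body, no exception) → 'C' (else) → 'X' (after the try/except). Output: JMCX

Answer: JMCX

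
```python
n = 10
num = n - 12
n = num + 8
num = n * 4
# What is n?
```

Trace:
`n = 10` → n = 10
`num = n - 12` → num = -2
`n = num + 8` → n = 6
`num = n * 4` → num = 24
So n = 6

Answer: 6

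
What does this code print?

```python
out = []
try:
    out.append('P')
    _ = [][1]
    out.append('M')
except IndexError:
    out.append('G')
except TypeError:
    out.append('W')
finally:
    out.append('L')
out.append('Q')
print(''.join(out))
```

Execution trace: 'P' (try body) → 'G' (except IndexError) → 'L' (finally) → 'Q' (after the try/except). Output: PGLQ

Answer: PGLQ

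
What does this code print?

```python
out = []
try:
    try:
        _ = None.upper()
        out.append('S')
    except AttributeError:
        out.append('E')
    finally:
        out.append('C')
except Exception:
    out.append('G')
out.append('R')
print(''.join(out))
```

Execution trace: 'E' (inner except AttributeError) → 'C' (inner finally) → 'R' (after the try/except). Output: ECR

Answer: ECR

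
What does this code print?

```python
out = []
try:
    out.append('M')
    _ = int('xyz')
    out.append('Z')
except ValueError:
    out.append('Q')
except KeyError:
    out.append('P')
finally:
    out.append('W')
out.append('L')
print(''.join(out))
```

Execution trace: 'M' (try body) → 'Q' (except ValueError) → 'W' (finally) → 'L' (after the try/except). Output: MQWL

Answer: MQWL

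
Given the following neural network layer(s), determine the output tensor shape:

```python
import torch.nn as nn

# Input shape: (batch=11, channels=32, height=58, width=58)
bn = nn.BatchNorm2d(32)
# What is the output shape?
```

Input: (11, 32, 58, 58) -> Output: (11, 32, 58, 58)

Answer: (11, 32, 58, 58)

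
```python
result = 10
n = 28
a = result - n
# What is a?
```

Trace:
`result = 10` → result = 10
`n = 28` → n = 28
`a = result - n` → a = -18
So a = -18

Answer: -18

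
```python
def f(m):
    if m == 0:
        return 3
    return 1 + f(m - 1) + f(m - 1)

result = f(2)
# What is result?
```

f(m) = 1 + 2·f(m-1), f(0)=3. Closed form: (3+1)·2^2 - 1 = 15.

Answer: 15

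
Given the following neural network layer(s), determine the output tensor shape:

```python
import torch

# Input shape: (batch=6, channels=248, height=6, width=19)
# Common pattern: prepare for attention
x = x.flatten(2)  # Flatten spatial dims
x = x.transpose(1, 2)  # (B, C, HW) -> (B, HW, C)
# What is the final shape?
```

Input: (6, 248, 6, 19) -> after flatten(2): (6, 248, 114) -> Output: (6, 114, 248)

Answer: (6, 114, 248)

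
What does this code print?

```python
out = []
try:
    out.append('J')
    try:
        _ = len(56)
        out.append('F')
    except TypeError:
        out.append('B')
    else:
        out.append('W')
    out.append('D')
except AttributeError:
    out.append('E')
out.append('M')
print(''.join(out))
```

Execution trace: 'J' (try body) → 'B' (inner except TypeError) → 'D' (try body, no exception) → 'M' (after the try/except). Output: JBDM

Answer: JBDM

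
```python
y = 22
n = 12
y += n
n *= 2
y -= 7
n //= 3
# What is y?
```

Trace:
`y = 22` → y = 22
`n = 12` → n = 12
`y += n` → y = 34
`n *= 2` → n = 24
`y -= 7` → y = 27
`n //= 3` → n = 8
So y = 27

Answer: 27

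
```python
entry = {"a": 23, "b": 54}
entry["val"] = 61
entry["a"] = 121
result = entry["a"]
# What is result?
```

Trace:
`entry = {"a": 23, "b": 54}` → entry = {'a': 23, 'b': 54}
`entry["val"] = 61` → entry = {'a': 23, 'b': 54, 'val': 61}
`entry["a"] = 121` → entry = {'a': 121, 'b': 54, 'val': 61}
`result = entry["a"]` → result = 121
So result = 121

Answer: 121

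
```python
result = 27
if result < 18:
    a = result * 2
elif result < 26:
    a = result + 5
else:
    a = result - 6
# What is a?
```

Trace:
`result = 27` → result = 27
`if result < 18: ...` → result < 18 is False, result < 26 is False, take else branch → a = 21
So a = 21

Answer: 21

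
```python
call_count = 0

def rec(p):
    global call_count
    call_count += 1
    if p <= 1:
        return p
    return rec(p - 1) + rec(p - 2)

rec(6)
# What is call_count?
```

Calls(p) = 1 + Calls(p-1) + Calls(p-2); Calls(0)=Calls(1)=1. For p=6 this gives 25.

Answer: 25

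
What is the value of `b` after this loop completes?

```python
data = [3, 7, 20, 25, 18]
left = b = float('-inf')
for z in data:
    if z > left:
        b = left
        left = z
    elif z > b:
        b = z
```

Second largest (with repeats) in [3, 7, 20, 25, 18]
`b` takes the values: -inf → 3 → 7 → 20

Answer: 20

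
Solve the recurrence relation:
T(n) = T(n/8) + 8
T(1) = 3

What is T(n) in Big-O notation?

Each step divides n by 8 and adds 8. After log_8(n) steps we reach T(1)=3. So T(n) = 8·log_8(n) + 3 = O(log n).

Answer: O(log n)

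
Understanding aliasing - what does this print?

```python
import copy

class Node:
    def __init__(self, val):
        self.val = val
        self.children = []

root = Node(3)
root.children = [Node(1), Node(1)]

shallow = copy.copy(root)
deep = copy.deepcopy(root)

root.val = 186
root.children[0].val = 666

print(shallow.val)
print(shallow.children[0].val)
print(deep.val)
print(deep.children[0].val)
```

Key concept: deep copy with custom objects.
Step by step:
`root = Node(3)` → root = Node(val=3, children=[])
`root.children = [Node(1), Node(1)]` → root = Node(val=3, children=[Node(val=1, children=[]), Node(val=1, children=[])])
`shallow = copy.copy(root)` → shallow = Node(val=3, children=[Node(val=1, children=[]), Node(val=1, children=[])])
`deep = copy.deepcopy(root)` → deep = Node(val=3, children=[Node(val=1, children=[]), Node(val=1, children=[])])
`root.val = 186` → root = Node(val=186, children=[Node(val=1, children=[]), Node(val=1, children=[])])
`root.children[0].val = 666` → root = Node(val=186, children=[Node(val=666, children=[]), Node(val=1, children=[])]); shallow = Node(val=3, children=[Node(val=666, children=[]), Node(val=1, children=[])])
`print(shallow.val)` → prints 3
`print(shallow.children[0].val)` → prints 666
`print(deep.val)` → prints 3
`print(deep.children[0].val)` → prints 1

Answer:
3
666
3
1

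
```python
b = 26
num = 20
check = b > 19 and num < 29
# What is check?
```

Trace:
`b = 26` → b = 26
`num = 20` → num = 20
`check = b > 19 and num < 29` → check = True
So check = True

Answer: True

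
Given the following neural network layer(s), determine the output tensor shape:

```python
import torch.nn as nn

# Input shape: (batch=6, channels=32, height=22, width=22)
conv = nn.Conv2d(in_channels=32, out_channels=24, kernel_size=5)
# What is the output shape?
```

Input: (6, 32, 22, 22) -> Output: (6, 24, 18, 18)

Answer: (6, 24, 18, 18)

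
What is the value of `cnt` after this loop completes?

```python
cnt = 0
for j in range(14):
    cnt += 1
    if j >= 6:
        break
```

Loop breaks when j reaches 6, cnt is 7
`cnt` takes the values: 0 → 1 → 2 → 3 → 4 → 5 → 6 → 7

Answer: 7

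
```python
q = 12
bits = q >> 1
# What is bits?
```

Trace:
`q = 12` → q = 12
`bits = q >> 1` → bits = 6
So bits = 6

Answer: 6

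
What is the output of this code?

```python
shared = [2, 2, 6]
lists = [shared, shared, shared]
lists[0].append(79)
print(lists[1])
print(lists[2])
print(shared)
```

Key concept: list of same reference.
Step by step:
`shared = [2, 2, 6]` → shared = [2, 2, 6]
`lists = [shared, shared, shared]` → lists = [[2, 2, 6], [2, 2, 6], [2, 2, 6]]
`lists[0].append(79)` → shared = [2, 2, 6, 79]; lists = [[2, 2, 6, 79], [2, 2, 6, 79], [2, 2, 6, 79]]
`print(lists[1])` → prints [2, 2, 6, 79]
`print(lists[2])` → prints [2, 2, 6, 79]
`print(shared)` → prints [2, 2, 6, 79]

Answer:
[2, 2, 6, 79]
[2, 2, 6, 79]
[2, 2, 6, 79]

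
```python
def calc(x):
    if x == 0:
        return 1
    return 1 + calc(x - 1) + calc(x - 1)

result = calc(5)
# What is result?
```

calc(x) = 1 + 2·calc(x-1), calc(0)=1. Closed form: (1+1)·2^5 - 1 = 63.

Answer: 63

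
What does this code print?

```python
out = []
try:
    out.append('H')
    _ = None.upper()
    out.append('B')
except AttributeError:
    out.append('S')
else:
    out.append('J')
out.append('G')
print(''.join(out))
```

Execution trace: 'H' (try body) → 'S' (except AttributeError) → 'G' (after the try/except). Output: HSG

Answer: HSG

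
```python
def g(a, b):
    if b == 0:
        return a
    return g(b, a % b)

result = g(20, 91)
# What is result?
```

g(20, 91) -> g(91, 20) -> g(20, 11) -> g(11, 9) -> g(9, 2) -> g(2, 1) -> g(1, 0) -> 1

Answer: 1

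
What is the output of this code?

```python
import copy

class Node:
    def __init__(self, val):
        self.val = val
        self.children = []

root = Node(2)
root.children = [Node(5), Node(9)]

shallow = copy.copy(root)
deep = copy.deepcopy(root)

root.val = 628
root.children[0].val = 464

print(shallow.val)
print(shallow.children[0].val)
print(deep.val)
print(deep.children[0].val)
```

Key concept: deep copy with custom objects.
Step by step:
`root = Node(2)` → root = Node(val=2, children=[])
`root.children = [Node(5), Node(9)]` → root = Node(val=2, children=[Node(val=5, children=[]), Node(val=9, children=[])])
`shallow = copy.copy(root)` → shallow = Node(val=2, children=[Node(val=5, children=[]), Node(val=9, children=[])])
`deep = copy.deepcopy(root)` → deep = Node(val=2, children=[Node(val=5, children=[]), Node(val=9, children=[])])
`root.val = 628` → root = Node(val=628, children=[Node(val=5, children=[]), Node(val=9, children=[])])
`root.children[0].val = 464` → root = Node(val=628, children=[Node(val=464, children=[]), Node(val=9, children=[])]); shallow = Node(val=2, children=[Node(val=464, children=[]), Node(val=9, children=[])])
`print(shallow.val)` → prints 2
`print(shallow.children[0].val)` → prints 464
`print(deep.val)` → prints 2
`print(deep.children[0].val)` → prints 5

Answer:
2
464
2
5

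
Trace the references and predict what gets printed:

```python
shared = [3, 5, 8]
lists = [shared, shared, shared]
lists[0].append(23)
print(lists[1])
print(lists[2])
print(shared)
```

Key concept: list of same reference.
Step by step:
`shared = [3, 5, 8]` → shared = [3, 5, 8]
`lists = [shared, shared, shared]` → lists = [[3, 5, 8], [3, 5, 8], [3, 5, 8]]
`lists[0].append(23)` → shared = [3, 5, 8, 23]; lists = [[3, 5, 8, 23], [3, 5, 8, 23], [3, 5, 8, 23]]
`print(lists[1])` → prints [3, 5, 8, 23]
`print(lists[2])` → prints [3, 5, 8, 23]
`print(shared)` → prints [3, 5, 8, 23]

Answer:
[3, 5, 8, 23]
[3, 5, 8, 23]
[3, 5, 8, 23]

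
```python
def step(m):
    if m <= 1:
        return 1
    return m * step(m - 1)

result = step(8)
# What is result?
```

step(8) = 8 * 7 * 6 * 5 * 4 * 3 * 2 * 1 = 40320

Answer: 40320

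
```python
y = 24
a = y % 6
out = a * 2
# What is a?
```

Trace:
`y = 24` → y = 24
`a = y % 6` → a = 0
`out = a * 2` → out = 0
So a = 0

Answer: 0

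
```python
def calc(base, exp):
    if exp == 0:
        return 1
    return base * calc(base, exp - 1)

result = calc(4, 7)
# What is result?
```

calc(4, 7) = 4 * 4 * 4 * 4 * 4 * 4 * 4 = 16384

Answer: 16384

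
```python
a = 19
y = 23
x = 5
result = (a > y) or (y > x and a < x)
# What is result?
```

Trace:
`a = 19` → a = 19
`y = 23` → y = 23
`x = 5` → x = 5
`result = (a > y) or (y > x and a < x)` → result = False
So result = False

Answer: False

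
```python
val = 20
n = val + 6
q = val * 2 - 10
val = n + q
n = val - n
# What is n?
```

Trace:
`val = 20` → val = 20
`n = val + 6` → n = 26
`q = val * 2 - 10` → q = 30
`val = n + q` → val = 56
`n = val - n` → n = 30
So n = 30

Answer: 30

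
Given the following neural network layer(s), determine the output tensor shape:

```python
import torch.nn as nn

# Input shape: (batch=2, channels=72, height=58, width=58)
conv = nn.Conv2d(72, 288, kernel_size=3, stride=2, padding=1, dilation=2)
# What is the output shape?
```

Input: (2, 72, 58, 58) -> Output: (2, 288, 28, 28)

Answer: (2, 288, 28, 28)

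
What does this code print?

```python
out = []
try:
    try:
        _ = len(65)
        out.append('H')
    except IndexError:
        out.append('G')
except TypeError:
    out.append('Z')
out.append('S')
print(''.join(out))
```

Execution trace: 'Z' (outer except TypeError) → 'S' (after the try/except). Output: ZS

Answer: ZS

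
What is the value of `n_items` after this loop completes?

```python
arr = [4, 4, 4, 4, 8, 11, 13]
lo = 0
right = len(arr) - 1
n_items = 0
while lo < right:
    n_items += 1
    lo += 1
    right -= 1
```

Iterations until pointers meet (list length 7)
`n_items` takes the values: 0 → 1 → 2 → 3

Answer: 3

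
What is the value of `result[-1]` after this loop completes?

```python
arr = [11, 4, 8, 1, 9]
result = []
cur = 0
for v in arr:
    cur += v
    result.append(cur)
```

Cumulative sum ends at 33
`result` takes the values: [] → [11] → [11, 15] → [11, 15, 23] → [11, 15, 23, 24] → [11, 15, 23, 24, 33]
So `result[-1]` = 33

Answer: 33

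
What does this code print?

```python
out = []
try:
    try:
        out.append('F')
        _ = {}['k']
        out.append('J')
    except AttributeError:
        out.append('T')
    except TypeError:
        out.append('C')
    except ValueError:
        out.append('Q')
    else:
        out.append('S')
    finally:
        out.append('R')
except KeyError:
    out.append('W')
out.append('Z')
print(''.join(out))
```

Execution trace: 'F' (try body) → 'R' (finally) → 'W' (outer except KeyError) → 'Z' (after the try/except). Output: FRWZ

Answer: FRWZ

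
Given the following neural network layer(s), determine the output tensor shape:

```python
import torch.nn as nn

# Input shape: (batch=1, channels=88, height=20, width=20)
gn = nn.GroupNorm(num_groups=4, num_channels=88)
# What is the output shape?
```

Input: (1, 88, 20, 20) -> Output: (1, 88, 20, 20)

Answer: (1, 88, 20, 20)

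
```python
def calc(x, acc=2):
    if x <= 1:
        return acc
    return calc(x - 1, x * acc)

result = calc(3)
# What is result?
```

Accumulator trace (n, acc): (3, 2) -> (2, 6) -> (1, 12) -> return 12

Answer: 12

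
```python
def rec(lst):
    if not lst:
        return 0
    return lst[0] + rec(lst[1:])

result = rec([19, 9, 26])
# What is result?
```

19 + 9 + 26 + 0 = 54

Answer: 54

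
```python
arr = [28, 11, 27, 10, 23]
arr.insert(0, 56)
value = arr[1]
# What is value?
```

Trace:
`arr = [28, 11, 27, 10, 23]` → arr = [28, 11, 27, 10, 23]
`arr.insert(0, 56)` → arr = [56, 28, 11, 27, 10, 23]
`value = arr[1]` → value = 28
So value = 28

Answer: 28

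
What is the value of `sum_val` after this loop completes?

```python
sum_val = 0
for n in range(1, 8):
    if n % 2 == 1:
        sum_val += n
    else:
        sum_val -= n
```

Add odd, subtract even
`sum_val` takes the values: 0 → 1 → -1 → 2 → -2 → 3 → -3 → 4

Answer: 4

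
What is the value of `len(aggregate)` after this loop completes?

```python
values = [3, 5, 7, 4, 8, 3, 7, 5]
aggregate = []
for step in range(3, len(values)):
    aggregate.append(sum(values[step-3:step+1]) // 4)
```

Number of 4-element averages
`aggregate` takes the values: [] → [4] → [4, 6] → [4, 6, 5] → [4, 6, 5, 5] → [4, 6, 5, 5, 5]
So `len(aggregate)` = 5

Answer: 5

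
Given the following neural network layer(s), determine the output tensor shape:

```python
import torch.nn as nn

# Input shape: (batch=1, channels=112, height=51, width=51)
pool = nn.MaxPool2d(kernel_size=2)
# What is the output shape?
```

Input: (1, 112, 51, 51) -> Output: (1, 112, 25, 25)

Answer: (1, 112, 25, 25)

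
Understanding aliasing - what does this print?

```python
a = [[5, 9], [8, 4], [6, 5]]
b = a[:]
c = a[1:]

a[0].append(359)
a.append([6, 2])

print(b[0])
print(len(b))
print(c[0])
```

Key concept: slice with nested mutation.
Step by step:
`a = [[5, 9], [8, 4], [6, 5]]` → a = [[5, 9], [8, 4], [6, 5]]
`b = a[:]` → b = [[5, 9], [8, 4], [6, 5]]
`c = a[1:]` → c = [[8, 4], [6, 5]]
`a[0].append(359)` → a = [[5, 9, 359], [8, 4], [6, 5]]; b = [[5, 9, 359], [8, 4], [6, 5]]
`a.append([6, 2])` → a = [[5, 9, 359], [8, 4], [6, 5], [6, 2]]
`print(b[0])` → prints [5, 9, 359]
`print(len(b))` → prints 3
`print(c[0])` → prints [8, 4]

Answer:
[5, 9, 359]
3
[8, 4]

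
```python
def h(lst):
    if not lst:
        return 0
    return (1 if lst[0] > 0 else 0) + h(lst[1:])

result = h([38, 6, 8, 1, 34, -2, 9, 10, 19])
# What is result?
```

Count of positive elements in [38, 6, 8, 1, 34, -2, 9, 10, 19] = 8

Answer: 8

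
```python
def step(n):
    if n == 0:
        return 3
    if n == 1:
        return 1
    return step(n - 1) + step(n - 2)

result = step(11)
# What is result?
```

Build up from base cases: step(0)=3, step(1)=1, step(2)=4, step(3)=5, step(4)=9, step(5)=14, step(6)=23, ..., step(11)=254

Answer: 254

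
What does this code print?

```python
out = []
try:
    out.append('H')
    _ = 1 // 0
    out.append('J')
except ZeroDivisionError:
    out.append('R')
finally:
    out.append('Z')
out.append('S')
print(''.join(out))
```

Execution trace: 'H' (try body) → 'R' (except ZeroDivisionError) → 'Z' (finally) → 'S' (after the try/except). Output: HRZS

Answer: HRZS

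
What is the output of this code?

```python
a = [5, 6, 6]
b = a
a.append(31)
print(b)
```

Key concept: basic list aliasing.
Step by step:
`a = [5, 6, 6]` → a = [5, 6, 6]
`b = a` → b = [5, 6, 6] (same object as a)
`a.append(31)` → a = [5, 6, 6, 31] (same object as b); b = [5, 6, 6, 31] (same object as a)
`print(b)` → prints [5, 6, 6, 31]

Answer: [5, 6, 6, 31]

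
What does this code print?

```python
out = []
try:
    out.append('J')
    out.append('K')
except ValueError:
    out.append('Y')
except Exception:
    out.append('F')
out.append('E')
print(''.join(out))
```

Execution trace: 'J' (try body) → 'K' (try body, no exception) → 'E' (after the try/except). Output: JKE

Answer: JKE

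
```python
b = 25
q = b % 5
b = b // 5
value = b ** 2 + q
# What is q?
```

Trace:
`b = 25` → b = 25
`q = b % 5` → q = 0
`b = b // 5` → b = 5
`value = b ** 2 + q` → value = 25
So q = 0

Answer: 0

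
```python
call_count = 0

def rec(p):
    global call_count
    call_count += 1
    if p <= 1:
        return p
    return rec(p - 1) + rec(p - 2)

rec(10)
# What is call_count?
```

Calls(p) = 1 + Calls(p-1) + Calls(p-2); Calls(0)=Calls(1)=1. For p=10 this gives 177.

Answer: 177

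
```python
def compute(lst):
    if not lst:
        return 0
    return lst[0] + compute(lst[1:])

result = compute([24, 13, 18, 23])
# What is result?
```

24 + 13 + 18 + 23 + 0 = 78

Answer: 78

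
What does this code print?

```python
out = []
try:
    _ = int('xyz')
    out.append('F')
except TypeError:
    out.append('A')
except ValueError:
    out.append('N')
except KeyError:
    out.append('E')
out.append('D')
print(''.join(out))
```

Execution trace: 'N' (except ValueError) → 'D' (after the try/except). Output: ND

Answer: ND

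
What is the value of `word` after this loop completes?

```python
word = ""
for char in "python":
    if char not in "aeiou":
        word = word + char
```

Remove vowels from 'python'
`word` takes the values: "" → "p" → "py" → "pyt" → "pyth" → "pythn"

Answer: "pythn"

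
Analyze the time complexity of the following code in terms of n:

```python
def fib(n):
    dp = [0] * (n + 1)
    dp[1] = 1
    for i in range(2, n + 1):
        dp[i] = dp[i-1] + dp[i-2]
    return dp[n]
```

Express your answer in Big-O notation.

This is Dynamic programming Fibonacci. Time complexity: O(n).

Answer: O(n)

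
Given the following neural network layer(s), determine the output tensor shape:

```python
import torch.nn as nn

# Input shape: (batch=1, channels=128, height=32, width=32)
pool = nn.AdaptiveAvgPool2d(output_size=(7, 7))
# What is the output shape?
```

Input: (1, 128, 32, 32) -> Output: (1, 128, 7, 7)

Answer: (1, 128, 7, 7)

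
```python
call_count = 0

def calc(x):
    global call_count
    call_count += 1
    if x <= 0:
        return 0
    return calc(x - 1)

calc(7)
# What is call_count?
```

Linear recursion stepping by 1: 8 calls from x=7 down to ≤0.

Answer: 8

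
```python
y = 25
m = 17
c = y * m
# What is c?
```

Trace:
`y = 25` → y = 25
`m = 17` → m = 17
`c = y * m` → c = 425
So c = 425

Answer: 425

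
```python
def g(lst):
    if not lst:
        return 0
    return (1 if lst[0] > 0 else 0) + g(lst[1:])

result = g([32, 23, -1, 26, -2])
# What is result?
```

Count of positive elements in [32, 23, -1, 26, -2] = 3

Answer: 3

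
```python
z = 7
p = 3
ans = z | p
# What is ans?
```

Trace:
`z = 7` → z = 7
`p = 3` → p = 3
`ans = z | p` → ans = 7
So ans = 7

Answer: 7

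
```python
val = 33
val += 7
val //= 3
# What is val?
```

Trace:
`val = 33` → val = 33
`val += 7` → val = 40
`val //= 3` → val = 13
So val = 13

Answer: 13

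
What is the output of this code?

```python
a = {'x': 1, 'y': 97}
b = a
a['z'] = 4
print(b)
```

Key concept: dict aliasing.
Step by step:
`a = {'x': 1, 'y': 97}` → a = {'x': 1, 'y': 97}
`b = a` → b = {'x': 1, 'y': 97} (same object as a)
`a['z'] = 4` → a = {'x': 1, 'y': 97, 'z': 4} (same object as b); b = {'x': 1, 'y': 97, 'z': 4} (same object as a)
`print(b)` → prints {'x': 1, 'y': 97, 'z': 4}

Answer: {'x': 1, 'y': 97, 'z': 4}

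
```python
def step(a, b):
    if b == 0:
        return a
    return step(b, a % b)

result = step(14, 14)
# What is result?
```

step(14, 14) -> step(14, 0) -> 14

Answer: 14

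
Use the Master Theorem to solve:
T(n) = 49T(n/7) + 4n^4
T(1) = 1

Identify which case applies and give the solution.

a=49, b=7, f(n)=4n^4. log_7(49) = 2. Since c=4 > 2 and the regularity condition holds (49(n/7)^4 = (49/7^4)n^4 with 49/7^4 < 1), Case 3 applies: T(n) = Θ(f(n)) = O(n^4).

Answer: O(n^4) - Case 3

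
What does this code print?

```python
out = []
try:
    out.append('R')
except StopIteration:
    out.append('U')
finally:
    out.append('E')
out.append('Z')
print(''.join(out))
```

Execution trace: 'R' (try body, no exception) → 'E' (finally) → 'Z' (after the try/except). Output: REZ

Answer: REZ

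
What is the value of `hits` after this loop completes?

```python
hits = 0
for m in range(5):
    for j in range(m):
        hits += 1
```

Triangle number: 0+1+2+...+4
`hits` takes the values: 0 → 1 → 2 → 3 → 4 → 5 → 6 → 7 → 8 → 9 → 10

Answer: 10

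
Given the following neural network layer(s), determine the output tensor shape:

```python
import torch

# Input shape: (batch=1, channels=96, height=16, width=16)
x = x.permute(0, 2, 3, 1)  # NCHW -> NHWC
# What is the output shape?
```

Input: (1, 96, 16, 16) -> Output: (1, 16, 16, 96)

Answer: (1, 16, 16, 96)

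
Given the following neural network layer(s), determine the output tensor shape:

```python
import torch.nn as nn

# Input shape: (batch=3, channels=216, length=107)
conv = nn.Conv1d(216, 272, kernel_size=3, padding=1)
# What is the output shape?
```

Input: (3, 216, 107) -> Output: (3, 272, 107)

Answer: (3, 272, 107)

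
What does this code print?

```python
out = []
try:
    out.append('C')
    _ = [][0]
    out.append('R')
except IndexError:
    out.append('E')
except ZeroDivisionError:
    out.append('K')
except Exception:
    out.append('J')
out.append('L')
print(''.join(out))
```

Execution trace: 'C' (try body) → 'E' (except IndexError) → 'L' (after the try/except). Output: CEL

Answer: CEL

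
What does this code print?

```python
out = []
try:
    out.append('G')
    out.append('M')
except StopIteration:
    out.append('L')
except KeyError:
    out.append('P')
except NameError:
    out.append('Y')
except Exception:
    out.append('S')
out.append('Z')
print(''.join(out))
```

Execution trace: 'G' (try body) → 'M' (try body, no exception) → 'Z' (after the try/except). Output: GMZ

Answer: GMZ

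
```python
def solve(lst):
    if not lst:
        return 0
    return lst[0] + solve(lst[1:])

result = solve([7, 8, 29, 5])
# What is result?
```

7 + 8 + 29 + 5 + 0 = 49

Answer: 49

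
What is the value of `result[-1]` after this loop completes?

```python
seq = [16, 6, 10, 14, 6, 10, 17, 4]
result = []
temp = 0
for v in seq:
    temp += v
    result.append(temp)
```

Cumulative sum ends at 83
`result` takes the values: [] → [16] → [16, 22] → [16, 22, 32] → [16, 22, 32, 46] → [16, 22, 32, 46, 52] → [16, 22, 32, 46, 52, 62] → [16, 22, 32, 46, 52, 62, 79] → [16, 22, 32, 46, 52, 62, 79, 83]
So `result[-1]` = 83

Answer: 83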